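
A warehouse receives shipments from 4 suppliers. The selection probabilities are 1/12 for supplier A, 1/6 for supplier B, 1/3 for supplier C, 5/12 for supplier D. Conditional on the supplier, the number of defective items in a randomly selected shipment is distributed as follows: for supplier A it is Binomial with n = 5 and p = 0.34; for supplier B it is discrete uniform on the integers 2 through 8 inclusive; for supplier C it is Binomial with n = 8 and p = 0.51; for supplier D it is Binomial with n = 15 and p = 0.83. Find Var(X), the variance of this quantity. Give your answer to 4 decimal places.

20.2611

Per component, A: μ=1.7, E[X²]=4.012; B: μ=5, E[X²]=29; C: μ=4.08, E[X²]=18.6456; D: μ=12.45, E[X²]=157.119.
E[X] = 0.0833333·1.7 + 0.166667·5 + 0.333333·4.08 + 0.416667·12.45 = 7.5225.
E[X²] = 0.0833333·4.012 + 0.166667·29 + 0.333333·18.6456 + 0.416667·157.119 = 76.8491.
Var(X) = E[X²] − (E[X])² = 76.8491 − 56.588 = 20.2611.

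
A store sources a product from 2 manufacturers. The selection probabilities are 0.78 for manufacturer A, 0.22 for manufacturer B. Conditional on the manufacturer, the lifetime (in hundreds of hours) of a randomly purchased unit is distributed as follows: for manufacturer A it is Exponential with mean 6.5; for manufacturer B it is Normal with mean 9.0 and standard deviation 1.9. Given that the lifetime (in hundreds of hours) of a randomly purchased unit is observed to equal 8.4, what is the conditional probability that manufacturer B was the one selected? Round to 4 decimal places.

0.5715

Likelihoods f(8.4 | ·): A: 0.0422517; B: 0.199757.
Posterior ∝ prior × likelihood. Numerator for B: 0.22·0.199757 = 0.0439465.
Normalizing constant: 0.78·0.0422517 + 0.22·0.199757 = 0.0769029.
P(B | observation) = 0.0439465 / 0.0769029 = 0.571455.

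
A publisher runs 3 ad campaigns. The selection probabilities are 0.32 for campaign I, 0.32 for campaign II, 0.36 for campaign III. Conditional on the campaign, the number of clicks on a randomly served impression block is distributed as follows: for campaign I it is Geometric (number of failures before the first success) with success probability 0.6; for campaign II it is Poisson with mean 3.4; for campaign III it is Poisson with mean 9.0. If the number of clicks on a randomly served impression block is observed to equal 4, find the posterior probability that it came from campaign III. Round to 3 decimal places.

0.159

Likelihoods P(X=4 | ·): I: 0.01536; II: 0.185825; III: 0.0337372.
Posterior ∝ prior × likelihood. Numerator for III: 0.36·0.0337372 = 0.0121454.
Normalizing constant: 0.32·0.01536 + 0.32·0.185825 + 0.36·0.0337372 = 0.0765244.
P(III | observation) = 0.0121454 / 0.0765244 = 0.158712.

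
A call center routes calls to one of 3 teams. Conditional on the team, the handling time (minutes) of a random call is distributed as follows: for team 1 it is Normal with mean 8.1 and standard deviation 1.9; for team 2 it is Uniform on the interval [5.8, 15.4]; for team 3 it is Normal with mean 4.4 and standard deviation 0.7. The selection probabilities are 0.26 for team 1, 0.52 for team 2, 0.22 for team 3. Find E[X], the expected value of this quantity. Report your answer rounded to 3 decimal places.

8.586

Component means — 1: 8.1; 2: 10.6; 3: 4.4.
E[X] = 0.26·8.1 + 0.52·10.6 + 0.22·4.4 = 8.586.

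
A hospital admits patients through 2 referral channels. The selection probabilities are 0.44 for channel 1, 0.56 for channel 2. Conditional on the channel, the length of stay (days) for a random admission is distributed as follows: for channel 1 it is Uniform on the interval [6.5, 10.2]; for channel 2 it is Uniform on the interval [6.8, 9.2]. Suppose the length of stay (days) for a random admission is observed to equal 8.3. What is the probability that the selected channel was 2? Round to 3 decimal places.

0.662

Likelihoods f(8.3 | ·): 1: 0.27027; 2: 0.416667.
Posterior ∝ prior × likelihood. Numerator for 2: 0.56·0.416667 = 0.233333.
Normalizing constant: 0.44·0.27027 + 0.56·0.416667 = 0.352252.
P(2 | observation) = 0.233333 / 0.352252 = 0.662404.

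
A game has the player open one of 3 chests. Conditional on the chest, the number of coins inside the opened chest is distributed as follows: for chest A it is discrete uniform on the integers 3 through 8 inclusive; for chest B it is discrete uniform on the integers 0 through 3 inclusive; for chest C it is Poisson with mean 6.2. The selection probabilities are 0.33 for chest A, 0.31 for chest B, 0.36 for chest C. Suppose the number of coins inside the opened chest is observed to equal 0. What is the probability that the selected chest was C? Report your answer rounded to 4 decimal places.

0.0093

Likelihoods P(X=0 | ·): A: 0; B: 0.25; C: 0.00202943.
Posterior ∝ prior × likelihood. Numerator for C: 0.36·0.00202943 = 0.000730595.
Normalizing constant: 0.33·0 + 0.31·0.25 + 0.36·0.00202943 = 0.0782306.
P(C | observation) = 0.000730595 / 0.0782306 = 0.00933899.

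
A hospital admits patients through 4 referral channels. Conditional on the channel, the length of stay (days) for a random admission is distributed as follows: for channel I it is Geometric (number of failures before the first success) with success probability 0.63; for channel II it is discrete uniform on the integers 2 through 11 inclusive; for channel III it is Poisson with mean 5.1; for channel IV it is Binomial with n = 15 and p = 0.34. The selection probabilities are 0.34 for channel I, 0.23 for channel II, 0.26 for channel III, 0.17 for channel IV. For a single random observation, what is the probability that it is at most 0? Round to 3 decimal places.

0.216

Conditional on each channel, P(X ≤ 0): I: 0.63; II: 0; III: 0.00609675; IV: 0.00196408.
By total probability, P(X ≤ 0) = 0.34·0.63 + 0.23·0 + 0.26·0.00609675 + 0.17·0.00196408 = 0.216119.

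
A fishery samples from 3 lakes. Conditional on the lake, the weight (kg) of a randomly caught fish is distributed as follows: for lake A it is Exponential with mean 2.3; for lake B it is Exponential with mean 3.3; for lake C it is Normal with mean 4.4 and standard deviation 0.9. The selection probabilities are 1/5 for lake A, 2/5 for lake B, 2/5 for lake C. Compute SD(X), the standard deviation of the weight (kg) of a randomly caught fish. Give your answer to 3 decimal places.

2.523

Per component, A: μ=2.3, E[X²]=10.58; B: μ=3.3, E[X²]=21.78; C: μ=4.4, E[X²]=20.17.
E[X] = 0.2·2.3 + 0.4·3.3 + 0.4·4.4 = 3.54.
E[X²] = 0.2·10.58 + 0.4·21.78 + 0.4·20.17 = 18.896.
Var(X) = E[X²] − (E[X])² = 18.896 − 12.5316 = 6.3644.
SD(X) = √6.3644 = 2.52278.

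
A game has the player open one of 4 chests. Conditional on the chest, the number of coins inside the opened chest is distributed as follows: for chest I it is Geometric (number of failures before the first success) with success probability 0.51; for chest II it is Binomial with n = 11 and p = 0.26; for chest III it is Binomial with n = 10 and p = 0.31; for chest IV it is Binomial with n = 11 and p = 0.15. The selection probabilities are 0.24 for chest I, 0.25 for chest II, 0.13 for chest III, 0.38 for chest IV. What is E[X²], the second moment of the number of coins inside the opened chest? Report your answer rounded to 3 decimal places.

For each component E[X²] = Var + (mean)², giving I: 2.807; II: 10.296; III: 11.749; IV: 4.125.
Overall E[X²] = 0.24·2.807 + 0.25·10.296 + 0.13·11.749 + 0.38·4.125 = 6.34255.

6.343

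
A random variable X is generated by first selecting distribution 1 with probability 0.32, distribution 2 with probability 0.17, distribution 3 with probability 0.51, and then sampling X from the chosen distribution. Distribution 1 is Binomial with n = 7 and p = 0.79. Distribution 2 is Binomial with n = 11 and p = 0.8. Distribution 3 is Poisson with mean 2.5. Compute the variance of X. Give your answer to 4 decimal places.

7.4670

Per component, 1: μ=5.53, E[X²]=31.7422; 2: μ=8.8, E[X²]=79.2; 3: μ=2.5, E[X²]=8.75.
E[X] = 0.32·5.53 + 0.17·8.8 + 0.51·2.5 = 4.5406.
E[X²] = 0.32·31.7422 + 0.17·79.2 + 0.51·8.75 = 28.084.
Var(X) = E[X²] − (E[X])² = 28.084 − 20.617 = 7.46696.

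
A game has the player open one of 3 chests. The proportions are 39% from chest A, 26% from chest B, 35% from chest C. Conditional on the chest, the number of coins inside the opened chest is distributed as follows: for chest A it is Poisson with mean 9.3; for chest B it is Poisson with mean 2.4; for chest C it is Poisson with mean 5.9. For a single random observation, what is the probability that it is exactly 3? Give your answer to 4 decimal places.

0.0919

Conditional on each chest, P(X = 3): A: 0.0122563; B: 0.209014; C: 0.0937707.
By total probability, P(X = 3) = 0.39·0.0122563 + 0.26·0.209014 + 0.35·0.0937707 = 0.0919434.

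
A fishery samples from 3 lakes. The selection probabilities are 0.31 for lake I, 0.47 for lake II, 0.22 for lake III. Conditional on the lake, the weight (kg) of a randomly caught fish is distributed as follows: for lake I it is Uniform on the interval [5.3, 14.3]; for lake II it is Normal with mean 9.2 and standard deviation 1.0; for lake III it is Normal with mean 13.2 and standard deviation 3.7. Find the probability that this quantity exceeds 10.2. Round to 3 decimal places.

0.390

Conditional on each lake, P(X > 10.2): I: 0.455556; II: 0.158655; III: 0.791263.
By total probability, P(X > 10.2) = 0.31·0.455556 + 0.47·0.158655 + 0.22·0.791263 = 0.389868.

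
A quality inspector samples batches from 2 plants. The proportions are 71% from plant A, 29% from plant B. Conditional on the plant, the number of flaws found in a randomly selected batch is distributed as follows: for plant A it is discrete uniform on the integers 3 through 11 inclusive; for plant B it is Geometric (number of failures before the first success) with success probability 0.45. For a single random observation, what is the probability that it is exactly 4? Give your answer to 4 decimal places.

Conditional on each plant, P(X = 4): A: 0.111111; B: 0.0411778.
By total probability, P(X = 4) = 0.71·0.111111 + 0.29·0.0411778 = 0.0908305.

0.0908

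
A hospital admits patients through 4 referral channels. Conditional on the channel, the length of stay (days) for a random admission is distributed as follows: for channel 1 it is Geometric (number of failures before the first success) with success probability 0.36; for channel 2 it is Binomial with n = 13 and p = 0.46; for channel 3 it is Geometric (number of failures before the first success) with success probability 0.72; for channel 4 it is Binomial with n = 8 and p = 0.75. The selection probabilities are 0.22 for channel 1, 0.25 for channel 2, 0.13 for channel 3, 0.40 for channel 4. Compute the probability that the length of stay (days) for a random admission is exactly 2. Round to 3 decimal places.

0.046

Conditional on each channel, P(X = 2): 1: 0.147456; 2: 0.0187906; 3: 0.056448; 4: 0.00384521.
By total probability, P(X = 2) = 0.22·0.147456 + 0.25·0.0187906 + 0.13·0.056448 + 0.4·0.00384521 = 0.0460143.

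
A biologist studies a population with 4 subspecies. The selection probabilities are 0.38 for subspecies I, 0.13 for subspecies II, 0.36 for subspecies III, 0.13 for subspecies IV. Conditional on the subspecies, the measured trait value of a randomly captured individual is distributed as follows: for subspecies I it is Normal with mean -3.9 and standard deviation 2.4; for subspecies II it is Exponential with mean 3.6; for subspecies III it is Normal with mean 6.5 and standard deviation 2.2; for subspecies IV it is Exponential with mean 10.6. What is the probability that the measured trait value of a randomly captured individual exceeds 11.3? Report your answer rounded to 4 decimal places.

Conditional on each subspecies, P(X > 11.3): I: 1.1996e-10; II: 0.0433309; III: 0.0145615; IV: 0.34437.
By total probability, P(X > 11.3) = 0.38·1.1996e-10 + 0.13·0.0433309 + 0.36·0.0145615 + 0.13·0.34437 = 0.0556433.

0.0556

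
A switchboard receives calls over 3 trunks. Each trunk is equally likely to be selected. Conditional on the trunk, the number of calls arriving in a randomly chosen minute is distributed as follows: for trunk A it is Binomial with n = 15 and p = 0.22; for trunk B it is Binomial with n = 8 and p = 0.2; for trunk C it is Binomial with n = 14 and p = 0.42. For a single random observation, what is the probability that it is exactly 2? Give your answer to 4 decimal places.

Conditional on each trunk, P(X = 2): A: 0.201032; B: 0.293601; C: 0.0232635.
By total probability, P(X = 2) = 0.333333·0.201032 + 0.333333·0.293601 + 0.333333·0.0232635 = 0.172632.

0.1726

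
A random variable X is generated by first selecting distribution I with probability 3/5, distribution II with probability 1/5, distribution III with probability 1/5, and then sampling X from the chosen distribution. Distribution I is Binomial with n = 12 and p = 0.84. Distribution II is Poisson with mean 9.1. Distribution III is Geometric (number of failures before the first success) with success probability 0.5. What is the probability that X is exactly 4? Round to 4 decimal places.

0.0127

Conditional on each component, P(X = 4): I: 0.000105848; II: 0.0319062; III: 0.03125.
By total probability, P(X = 4) = 0.6·0.000105848 + 0.2·0.0319062 + 0.2·0.03125 = 0.0126947.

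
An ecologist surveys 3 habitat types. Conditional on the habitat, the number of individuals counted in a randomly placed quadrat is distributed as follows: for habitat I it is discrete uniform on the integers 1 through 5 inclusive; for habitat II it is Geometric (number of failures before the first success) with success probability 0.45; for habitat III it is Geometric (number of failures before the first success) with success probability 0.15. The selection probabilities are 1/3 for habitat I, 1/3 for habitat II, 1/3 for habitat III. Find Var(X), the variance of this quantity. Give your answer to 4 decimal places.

17.5007

Per component, I: μ=3, E[X²]=11; II: μ=1.22222, E[X²]=4.20988; III: μ=5.66667, E[X²]=69.8889.
E[X] = 0.333333·3 + 0.333333·1.22222 + 0.333333·5.66667 = 3.2963.
E[X²] = 0.333333·11 + 0.333333·4.20988 + 0.333333·69.8889 = 28.3663.
Var(X) = E[X²] − (E[X])² = 28.3663 − 10.8656 = 17.5007.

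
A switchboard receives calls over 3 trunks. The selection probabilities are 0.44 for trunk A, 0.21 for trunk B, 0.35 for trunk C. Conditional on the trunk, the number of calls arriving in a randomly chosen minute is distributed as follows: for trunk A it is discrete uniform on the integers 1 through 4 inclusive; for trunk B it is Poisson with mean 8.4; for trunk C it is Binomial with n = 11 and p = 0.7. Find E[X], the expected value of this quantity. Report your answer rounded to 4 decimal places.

5.5590

Component means — A: 2.5; B: 8.4; C: 7.7.
E[X] = 0.44·2.5 + 0.21·8.4 + 0.35·7.7 = 5.559.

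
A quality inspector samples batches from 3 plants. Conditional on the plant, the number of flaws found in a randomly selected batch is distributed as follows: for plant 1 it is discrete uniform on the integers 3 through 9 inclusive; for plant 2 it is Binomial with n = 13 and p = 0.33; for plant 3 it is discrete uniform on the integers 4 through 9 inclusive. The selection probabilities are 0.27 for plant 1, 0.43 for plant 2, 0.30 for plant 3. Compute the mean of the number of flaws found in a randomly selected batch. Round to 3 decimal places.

5.415

Component means — 1: 6; 2: 4.29; 3: 6.5.
E[X] = 0.27·6 + 0.43·4.29 + 0.3·6.5 = 5.4147.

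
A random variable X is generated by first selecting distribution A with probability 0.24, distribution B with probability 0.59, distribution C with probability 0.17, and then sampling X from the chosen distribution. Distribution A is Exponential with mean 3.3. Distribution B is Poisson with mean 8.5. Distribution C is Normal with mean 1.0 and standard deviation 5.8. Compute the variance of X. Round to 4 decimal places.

Per component, A: μ=3.3, E[X²]=21.78; B: μ=8.5, E[X²]=80.75; C: μ=1, E[X²]=34.64.
E[X] = 0.24·3.3 + 0.59·8.5 + 0.17·1 = 5.977.
E[X²] = 0.24·21.78 + 0.59·80.75 + 0.17·34.64 = 58.7585.
Var(X) = E[X²] − (E[X])² = 58.7585 − 35.7245 = 23.034.

23.0340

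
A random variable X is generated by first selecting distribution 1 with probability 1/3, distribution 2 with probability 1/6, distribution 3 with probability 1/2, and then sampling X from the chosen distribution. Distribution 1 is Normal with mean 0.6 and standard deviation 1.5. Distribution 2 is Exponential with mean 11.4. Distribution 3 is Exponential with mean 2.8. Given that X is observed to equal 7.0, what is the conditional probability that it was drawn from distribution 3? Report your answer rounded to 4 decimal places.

0.6492

Likelihoods f(7.0 | ·): 1: 2.96329e-05; 2: 0.0474704; 3: 0.0293161.
Posterior ∝ prior × likelihood. Numerator for 3: 0.5·0.0293161 = 0.014658.
Normalizing constant: 0.333333·2.96329e-05 + 0.166667·0.0474704 + 0.5·0.0293161 = 0.0225797.
P(3 | observation) = 0.014658 / 0.0225797 = 0.64917.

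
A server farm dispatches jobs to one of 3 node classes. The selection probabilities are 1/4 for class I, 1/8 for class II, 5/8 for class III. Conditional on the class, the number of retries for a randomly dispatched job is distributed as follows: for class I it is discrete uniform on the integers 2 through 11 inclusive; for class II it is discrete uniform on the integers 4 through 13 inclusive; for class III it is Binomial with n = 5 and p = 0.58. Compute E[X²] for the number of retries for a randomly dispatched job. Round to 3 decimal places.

28.705

For each component E[X²] = Var + (mean)², giving I: 50.5; II: 80.5; III: 9.628.
Overall E[X²] = 0.25·50.5 + 0.125·80.5 + 0.625·9.628 = 28.705.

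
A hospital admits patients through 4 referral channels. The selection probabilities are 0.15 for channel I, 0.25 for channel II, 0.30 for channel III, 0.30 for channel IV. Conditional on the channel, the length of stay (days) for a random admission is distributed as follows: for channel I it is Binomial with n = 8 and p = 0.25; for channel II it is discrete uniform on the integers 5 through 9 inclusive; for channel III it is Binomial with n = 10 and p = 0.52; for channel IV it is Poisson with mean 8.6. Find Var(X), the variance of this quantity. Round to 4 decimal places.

Per component, I: μ=2, E[X²]=5.5; II: μ=7, E[X²]=51; III: μ=5.2, E[X²]=29.536; IV: μ=8.6, E[X²]=82.56.
E[X] = 0.15·2 + 0.25·7 + 0.3·5.2 + 0.3·8.6 = 6.19.
E[X²] = 0.15·5.5 + 0.25·51 + 0.3·29.536 + 0.3·82.56 = 47.2038.
Var(X) = E[X²] − (E[X])² = 47.2038 − 38.3161 = 8.8877.

8.8877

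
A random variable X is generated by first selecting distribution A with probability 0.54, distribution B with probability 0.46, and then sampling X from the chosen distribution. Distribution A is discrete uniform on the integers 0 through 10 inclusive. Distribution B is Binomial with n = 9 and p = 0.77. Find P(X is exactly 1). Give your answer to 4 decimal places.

Conditional on each component, P(X = 1): A: 0.0909091; B: 5.42695e-05.
By total probability, P(X = 1) = 0.54·0.0909091 + 0.46·5.42695e-05 = 0.0491159.

0.0491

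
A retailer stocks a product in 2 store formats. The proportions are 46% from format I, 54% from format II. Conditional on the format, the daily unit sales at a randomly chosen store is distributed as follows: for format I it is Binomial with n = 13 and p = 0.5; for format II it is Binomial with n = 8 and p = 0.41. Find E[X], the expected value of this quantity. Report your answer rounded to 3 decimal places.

Component means — I: 6.5; II: 3.28.
E[X] = 0.46·6.5 + 0.54·3.28 = 4.7612.

4.761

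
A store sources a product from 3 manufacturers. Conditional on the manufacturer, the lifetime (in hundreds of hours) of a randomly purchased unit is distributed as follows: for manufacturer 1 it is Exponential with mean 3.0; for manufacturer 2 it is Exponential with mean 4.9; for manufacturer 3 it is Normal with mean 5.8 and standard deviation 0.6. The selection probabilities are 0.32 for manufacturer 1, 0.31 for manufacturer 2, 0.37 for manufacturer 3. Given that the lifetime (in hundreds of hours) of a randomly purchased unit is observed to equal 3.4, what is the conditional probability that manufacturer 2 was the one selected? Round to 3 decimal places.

Likelihoods f(3.4 | ·): 1: 0.107319; 2: 0.101966; 3: 0.00022305.
Posterior ∝ prior × likelihood. Numerator for 2: 0.31·0.101966 = 0.0316096.
Normalizing constant: 0.32·0.107319 + 0.31·0.101966 + 0.37·0.00022305 = 0.0660343.
P(2 | observation) = 0.0316096 / 0.0660343 = 0.478684.

0.479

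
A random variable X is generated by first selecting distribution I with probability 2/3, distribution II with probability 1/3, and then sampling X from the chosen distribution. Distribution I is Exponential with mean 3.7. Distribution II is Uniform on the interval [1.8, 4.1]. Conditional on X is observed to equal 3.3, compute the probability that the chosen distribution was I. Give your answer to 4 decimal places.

0.3376

Likelihoods f(3.3 | ·): I: 0.110778; II: 0.434783.
Posterior ∝ prior × likelihood. Numerator for I: 0.666667·0.110778 = 0.0738522.
Normalizing constant: 0.666667·0.110778 + 0.333333·0.434783 = 0.21878.
P(I | observation) = 0.0738522 / 0.21878 = 0.337564.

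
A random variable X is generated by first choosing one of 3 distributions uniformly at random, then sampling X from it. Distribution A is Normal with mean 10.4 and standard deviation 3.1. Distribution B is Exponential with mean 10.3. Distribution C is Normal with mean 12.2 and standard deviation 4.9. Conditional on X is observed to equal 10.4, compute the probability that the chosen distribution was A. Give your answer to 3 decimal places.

0.536

Likelihoods f(10.4 | ·): A: 0.128691; B: 0.0353714; C: 0.0761047.
Posterior ∝ prior × likelihood. Numerator for A: 0.333333·0.128691 = 0.042897.
Normalizing constant: 0.333333·0.128691 + 0.333333·0.0353714 + 0.333333·0.0761047 = 0.0800557.
P(A | observation) = 0.042897 / 0.0800557 = 0.53584.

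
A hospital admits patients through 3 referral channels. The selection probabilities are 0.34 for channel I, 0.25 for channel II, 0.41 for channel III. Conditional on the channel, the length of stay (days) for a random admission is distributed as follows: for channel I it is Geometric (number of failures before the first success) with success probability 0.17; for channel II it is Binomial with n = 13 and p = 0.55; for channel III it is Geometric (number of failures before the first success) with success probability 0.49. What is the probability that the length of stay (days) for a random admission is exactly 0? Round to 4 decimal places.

0.2587

Conditional on each channel, P(X = 0): I: 0.17; II: 3.10286e-05; III: 0.49.
By total probability, P(X = 0) = 0.34·0.17 + 0.25·3.10286e-05 + 0.41·0.49 = 0.258708.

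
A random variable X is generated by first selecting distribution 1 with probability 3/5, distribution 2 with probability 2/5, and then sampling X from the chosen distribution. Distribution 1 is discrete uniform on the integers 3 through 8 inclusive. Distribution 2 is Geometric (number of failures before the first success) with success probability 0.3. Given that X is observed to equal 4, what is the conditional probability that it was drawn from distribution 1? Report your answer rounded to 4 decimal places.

0.7763

Likelihoods P(X=4 | ·): 1: 0.166667; 2: 0.07203.
Posterior ∝ prior × likelihood. Numerator for 1: 0.6·0.166667 = 0.1.
Normalizing constant: 0.6·0.166667 + 0.4·0.07203 = 0.128812.
P(1 | observation) = 0.1 / 0.128812 = 0.776325.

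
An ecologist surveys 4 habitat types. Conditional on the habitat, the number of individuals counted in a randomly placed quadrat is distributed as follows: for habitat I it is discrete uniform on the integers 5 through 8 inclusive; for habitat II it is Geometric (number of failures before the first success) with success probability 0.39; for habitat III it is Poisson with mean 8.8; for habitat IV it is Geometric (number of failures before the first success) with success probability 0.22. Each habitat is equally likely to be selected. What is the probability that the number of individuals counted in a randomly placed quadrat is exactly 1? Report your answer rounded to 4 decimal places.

Conditional on each habitat, P(X = 1): I: 0; II: 0.2379; III: 0.00132645; IV: 0.1716.
By total probability, P(X = 1) = 0.25·0 + 0.25·0.2379 + 0.25·0.00132645 + 0.25·0.1716 = 0.102707.

0.1027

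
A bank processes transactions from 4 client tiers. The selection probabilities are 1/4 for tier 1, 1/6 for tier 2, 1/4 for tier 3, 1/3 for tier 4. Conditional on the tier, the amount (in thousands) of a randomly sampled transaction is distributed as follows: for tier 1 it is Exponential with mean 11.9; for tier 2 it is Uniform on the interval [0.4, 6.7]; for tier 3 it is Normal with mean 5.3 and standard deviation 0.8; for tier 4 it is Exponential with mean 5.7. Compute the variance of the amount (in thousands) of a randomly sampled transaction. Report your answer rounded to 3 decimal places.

56.172

Per component, 1: μ=11.9, E[X²]=283.22; 2: μ=3.55, E[X²]=15.91; 3: μ=5.3, E[X²]=28.73; 4: μ=5.7, E[X²]=64.98.
E[X] = 0.25·11.9 + 0.166667·3.55 + 0.25·5.3 + 0.333333·5.7 = 6.79167.
E[X²] = 0.25·283.22 + 0.166667·15.91 + 0.25·28.73 + 0.333333·64.98 = 102.299.
Var(X) = E[X²] − (E[X])² = 102.299 − 46.1267 = 56.1724.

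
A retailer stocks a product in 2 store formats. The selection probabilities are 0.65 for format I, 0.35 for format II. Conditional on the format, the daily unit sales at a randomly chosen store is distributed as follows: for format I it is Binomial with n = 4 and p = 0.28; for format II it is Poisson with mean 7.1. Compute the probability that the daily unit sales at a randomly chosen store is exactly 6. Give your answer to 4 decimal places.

0.0514

Conditional on each format, P(X = 6): I: 0; II: 0.1468.
By total probability, P(X = 6) = 0.65·0 + 0.35·0.1468 = 0.0513801.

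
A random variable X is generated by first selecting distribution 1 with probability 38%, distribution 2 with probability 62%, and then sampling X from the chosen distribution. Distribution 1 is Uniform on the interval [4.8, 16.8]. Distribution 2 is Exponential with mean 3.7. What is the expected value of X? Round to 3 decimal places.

6.398

Component means — 1: 10.8; 2: 3.7.
E[X] = 0.38·10.8 + 0.62·3.7 = 6.398.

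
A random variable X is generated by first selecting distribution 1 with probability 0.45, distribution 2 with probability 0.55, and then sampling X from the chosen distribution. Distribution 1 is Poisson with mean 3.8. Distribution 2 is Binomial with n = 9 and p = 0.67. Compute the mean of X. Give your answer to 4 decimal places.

Component means — 1: 3.8; 2: 6.03.
E[X] = 0.45·3.8 + 0.55·6.03 = 5.0265.

5.0265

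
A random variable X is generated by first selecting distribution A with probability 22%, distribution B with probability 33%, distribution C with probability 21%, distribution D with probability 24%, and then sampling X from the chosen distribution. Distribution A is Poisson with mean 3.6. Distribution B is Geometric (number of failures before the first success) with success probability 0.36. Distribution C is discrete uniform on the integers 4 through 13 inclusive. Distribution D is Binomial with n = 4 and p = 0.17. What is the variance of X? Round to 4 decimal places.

Per component, A: μ=3.6, E[X²]=16.56; B: μ=1.77778, E[X²]=8.09877; C: μ=8.5, E[X²]=80.5; D: μ=0.68, E[X²]=1.0268.
E[X] = 0.22·3.6 + 0.33·1.77778 + 0.21·8.5 + 0.24·0.68 = 3.32687.
E[X²] = 0.22·16.56 + 0.33·8.09877 + 0.21·80.5 + 0.24·1.0268 = 23.4672.
Var(X) = E[X²] − (E[X])² = 23.4672 − 11.068 = 12.3992.

12.3992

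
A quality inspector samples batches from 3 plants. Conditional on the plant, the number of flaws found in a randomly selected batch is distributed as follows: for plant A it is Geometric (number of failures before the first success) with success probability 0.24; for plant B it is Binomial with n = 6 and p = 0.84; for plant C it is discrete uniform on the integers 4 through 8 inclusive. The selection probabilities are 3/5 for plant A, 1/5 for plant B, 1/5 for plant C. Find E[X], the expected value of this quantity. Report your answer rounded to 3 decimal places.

4.108

Component means — A: 3.16667; B: 5.04; C: 6.
E[X] = 0.6·3.16667 + 0.2·5.04 + 0.2·6 = 4.108.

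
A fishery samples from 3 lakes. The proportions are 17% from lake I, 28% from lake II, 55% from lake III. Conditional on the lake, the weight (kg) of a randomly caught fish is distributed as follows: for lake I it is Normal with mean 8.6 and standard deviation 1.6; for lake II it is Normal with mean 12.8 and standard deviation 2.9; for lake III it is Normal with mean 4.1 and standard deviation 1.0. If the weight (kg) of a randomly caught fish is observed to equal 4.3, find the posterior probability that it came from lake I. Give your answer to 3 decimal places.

Likelihoods f(4.3 | ·): I: 0.00673613; II: 0.00187503; III: 0.391043.
Posterior ∝ prior × likelihood. Numerator for I: 0.17·0.00673613 = 0.00114514.
Normalizing constant: 0.17·0.00673613 + 0.28·0.00187503 + 0.55·0.391043 = 0.216744.
P(I | observation) = 0.00114514 / 0.216744 = 0.00528339.

0.005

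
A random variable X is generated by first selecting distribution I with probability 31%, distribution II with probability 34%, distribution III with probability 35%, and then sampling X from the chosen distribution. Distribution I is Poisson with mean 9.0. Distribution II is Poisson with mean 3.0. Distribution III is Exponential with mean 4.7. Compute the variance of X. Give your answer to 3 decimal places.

17.686

Per component, I: μ=9, E[X²]=90; II: μ=3, E[X²]=12; III: μ=4.7, E[X²]=44.18.
E[X] = 0.31·9 + 0.34·3 + 0.35·4.7 = 5.455.
E[X²] = 0.31·90 + 0.34·12 + 0.35·44.18 = 47.443.
Var(X) = E[X²] − (E[X])² = 47.443 − 29.757 = 17.686.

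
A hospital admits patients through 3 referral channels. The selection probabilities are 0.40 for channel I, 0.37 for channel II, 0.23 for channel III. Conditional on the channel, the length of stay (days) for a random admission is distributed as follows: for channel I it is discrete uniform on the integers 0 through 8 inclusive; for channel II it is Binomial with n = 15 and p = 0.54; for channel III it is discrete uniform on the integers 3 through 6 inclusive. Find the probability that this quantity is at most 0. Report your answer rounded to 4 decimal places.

Conditional on each channel, P(X ≤ 0): I: 0.111111; II: 8.7371e-06; III: 0.
By total probability, P(X ≤ 0) = 0.4·0.111111 + 0.37·8.7371e-06 + 0.23·0 = 0.0444477.

0.0444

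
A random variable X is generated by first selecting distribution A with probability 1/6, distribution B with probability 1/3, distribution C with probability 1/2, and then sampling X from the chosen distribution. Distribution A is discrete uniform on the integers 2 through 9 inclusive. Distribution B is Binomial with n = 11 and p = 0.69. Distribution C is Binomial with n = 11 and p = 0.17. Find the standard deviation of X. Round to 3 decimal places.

3.038

Per component, A: μ=5.5, E[X²]=35.5; B: μ=7.59, E[X²]=59.961; C: μ=1.87, E[X²]=5.049.
E[X] = 0.166667·5.5 + 0.333333·7.59 + 0.5·1.87 = 4.38167.
E[X²] = 0.166667·35.5 + 0.333333·59.961 + 0.5·5.049 = 28.4282.
Var(X) = E[X²] − (E[X])² = 28.4282 − 19.199 = 9.22916.
SD(X) = √9.22916 = 3.03795.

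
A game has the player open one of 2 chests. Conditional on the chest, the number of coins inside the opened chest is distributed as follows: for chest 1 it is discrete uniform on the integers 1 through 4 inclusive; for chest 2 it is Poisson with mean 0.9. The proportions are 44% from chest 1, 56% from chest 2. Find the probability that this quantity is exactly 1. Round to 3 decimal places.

0.315

Conditional on each chest, P(X = 1): 1: 0.25; 2: 0.365913.
By total probability, P(X = 1) = 0.44·0.25 + 0.56·0.365913 = 0.314911.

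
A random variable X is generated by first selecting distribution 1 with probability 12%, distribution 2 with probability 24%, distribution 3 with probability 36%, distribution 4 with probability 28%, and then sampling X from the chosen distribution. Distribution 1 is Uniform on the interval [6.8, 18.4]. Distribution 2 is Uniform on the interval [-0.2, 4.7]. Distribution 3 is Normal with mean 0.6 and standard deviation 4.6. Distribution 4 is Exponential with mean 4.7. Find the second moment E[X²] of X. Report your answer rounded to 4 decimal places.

42.2096

For each component E[X²] = Var + (mean)², giving 1: 169.973; 2: 7.06333; 3: 21.52; 4: 44.18.
Overall E[X²] = 0.12·169.973 + 0.24·7.06333 + 0.36·21.52 + 0.28·44.18 = 42.2096.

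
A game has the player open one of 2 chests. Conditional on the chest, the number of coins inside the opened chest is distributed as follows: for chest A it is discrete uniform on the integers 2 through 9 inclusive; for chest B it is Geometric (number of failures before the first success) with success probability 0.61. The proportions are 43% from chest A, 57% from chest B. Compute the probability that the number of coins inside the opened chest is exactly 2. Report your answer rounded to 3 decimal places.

0.107

Conditional on each chest, P(X = 2): A: 0.125; B: 0.092781.
By total probability, P(X = 2) = 0.43·0.125 + 0.57·0.092781 = 0.106635.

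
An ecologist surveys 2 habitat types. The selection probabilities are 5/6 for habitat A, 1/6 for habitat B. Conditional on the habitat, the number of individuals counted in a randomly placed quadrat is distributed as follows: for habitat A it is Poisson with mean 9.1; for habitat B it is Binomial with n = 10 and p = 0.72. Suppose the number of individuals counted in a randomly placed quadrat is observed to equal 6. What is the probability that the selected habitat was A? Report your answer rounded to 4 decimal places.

0.7100

Likelihoods P(X=6 | ·): A: 0.0880716; B: 0.179823.
Posterior ∝ prior × likelihood. Numerator for A: 0.833333·0.0880716 = 0.073393.
Normalizing constant: 0.833333·0.0880716 + 0.166667·0.179823 = 0.103364.
P(A | observation) = 0.073393 / 0.103364 = 0.710047.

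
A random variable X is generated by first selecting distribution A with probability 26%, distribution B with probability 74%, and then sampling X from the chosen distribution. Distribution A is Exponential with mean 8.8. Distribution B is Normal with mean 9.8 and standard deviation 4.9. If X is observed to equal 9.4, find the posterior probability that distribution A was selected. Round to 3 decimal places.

Likelihoods f(9.4 | ·): A: 0.0390492; B: 0.081146.
Posterior ∝ prior × likelihood. Numerator for A: 0.26·0.0390492 = 0.0101528.
Normalizing constant: 0.26·0.0390492 + 0.74·0.081146 = 0.0702008.
P(A | observation) = 0.0101528 / 0.0702008 = 0.144625.

0.145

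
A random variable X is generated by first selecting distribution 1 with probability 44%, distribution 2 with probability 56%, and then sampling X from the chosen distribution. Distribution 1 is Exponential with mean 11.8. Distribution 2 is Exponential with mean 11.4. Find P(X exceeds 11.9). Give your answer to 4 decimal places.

Conditional on each component, P(X > 11.9): 1: 0.364775; 2: 0.352093.
By total probability, P(X > 11.9) = 0.44·0.364775 + 0.56·0.352093 = 0.357673.

0.3577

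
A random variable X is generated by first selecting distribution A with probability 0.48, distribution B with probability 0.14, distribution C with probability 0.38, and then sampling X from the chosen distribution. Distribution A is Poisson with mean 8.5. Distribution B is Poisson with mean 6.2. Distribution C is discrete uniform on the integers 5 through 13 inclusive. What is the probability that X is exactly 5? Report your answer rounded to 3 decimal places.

Conditional on each component, P(X = 5): A: 0.0752333; B: 0.154936; C: 0.111111.
By total probability, P(X = 5) = 0.48·0.0752333 + 0.14·0.154936 + 0.38·0.111111 = 0.100025.

0.100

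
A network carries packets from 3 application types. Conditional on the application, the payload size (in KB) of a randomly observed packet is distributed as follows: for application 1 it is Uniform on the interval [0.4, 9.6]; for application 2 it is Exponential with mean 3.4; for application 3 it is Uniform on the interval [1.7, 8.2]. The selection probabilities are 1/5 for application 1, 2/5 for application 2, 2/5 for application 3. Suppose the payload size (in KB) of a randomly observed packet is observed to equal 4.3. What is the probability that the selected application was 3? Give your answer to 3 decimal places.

Likelihoods f(4.3 | ·): 1: 0.108696; 2: 0.083036; 3: 0.153846.
Posterior ∝ prior × likelihood. Numerator for 3: 0.4·0.153846 = 0.0615385.
Normalizing constant: 0.2·0.108696 + 0.4·0.083036 + 0.4·0.153846 = 0.116492.
P(3 | observation) = 0.0615385 / 0.116492 = 0.528263.

0.528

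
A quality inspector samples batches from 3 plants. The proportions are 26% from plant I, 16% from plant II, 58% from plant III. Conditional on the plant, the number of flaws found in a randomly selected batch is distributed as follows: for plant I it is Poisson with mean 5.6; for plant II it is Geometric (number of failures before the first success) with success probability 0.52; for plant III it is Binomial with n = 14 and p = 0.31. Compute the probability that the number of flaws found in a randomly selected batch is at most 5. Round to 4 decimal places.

0.7288

Conditional on each plant, P(X ≤ 5): I: 0.511861; II: 0.987769; III: 0.754634.
By total probability, P(X ≤ 5) = 0.26·0.511861 + 0.16·0.987769 + 0.58·0.754634 = 0.728814.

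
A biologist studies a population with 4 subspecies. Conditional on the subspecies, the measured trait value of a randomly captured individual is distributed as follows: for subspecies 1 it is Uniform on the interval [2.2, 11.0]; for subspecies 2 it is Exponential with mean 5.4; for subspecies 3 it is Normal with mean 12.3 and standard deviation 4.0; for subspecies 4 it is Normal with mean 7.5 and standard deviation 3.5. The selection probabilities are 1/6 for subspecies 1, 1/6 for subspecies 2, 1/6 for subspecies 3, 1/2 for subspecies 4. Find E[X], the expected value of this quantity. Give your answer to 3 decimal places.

Component means — 1: 6.6; 2: 5.4; 3: 12.3; 4: 7.5.
E[X] = 0.166667·6.6 + 0.166667·5.4 + 0.166667·12.3 + 0.5·7.5 = 7.8.

7.800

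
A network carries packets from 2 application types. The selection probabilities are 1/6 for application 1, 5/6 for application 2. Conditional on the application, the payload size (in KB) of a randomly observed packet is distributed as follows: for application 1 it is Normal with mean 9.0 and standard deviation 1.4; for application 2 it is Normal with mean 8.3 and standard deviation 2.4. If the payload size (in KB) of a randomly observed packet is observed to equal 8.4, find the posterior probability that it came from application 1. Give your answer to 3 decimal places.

0.238

Likelihoods f(8.4 | ·): 1: 0.259955; 2: 0.166082.
Posterior ∝ prior × likelihood. Numerator for 1: 0.166667·0.259955 = 0.0433258.
Normalizing constant: 0.166667·0.259955 + 0.833333·0.166082 = 0.181727.
P(1 | observation) = 0.0433258 / 0.181727 = 0.238411.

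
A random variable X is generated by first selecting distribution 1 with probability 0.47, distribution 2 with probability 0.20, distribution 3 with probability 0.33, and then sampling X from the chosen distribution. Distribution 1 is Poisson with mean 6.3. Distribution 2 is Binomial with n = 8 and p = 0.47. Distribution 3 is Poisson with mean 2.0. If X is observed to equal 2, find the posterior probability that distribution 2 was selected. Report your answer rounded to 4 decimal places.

Likelihoods P(X=2 | ·): 1: 0.0364415; 2: 0.137091; 3: 0.270671.
Posterior ∝ prior × likelihood. Numerator for 2: 0.2·0.137091 = 0.0274182.
Normalizing constant: 0.47·0.0364415 + 0.2·0.137091 + 0.33·0.270671 = 0.133867.
P(2 | observation) = 0.0274182 / 0.133867 = 0.204817.

0.2048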